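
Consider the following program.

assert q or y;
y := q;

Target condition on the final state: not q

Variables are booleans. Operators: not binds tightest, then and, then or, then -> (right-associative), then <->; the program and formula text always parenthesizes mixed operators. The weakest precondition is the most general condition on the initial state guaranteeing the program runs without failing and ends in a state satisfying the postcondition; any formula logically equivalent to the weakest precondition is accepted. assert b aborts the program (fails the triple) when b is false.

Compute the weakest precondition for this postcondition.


Working backward. After the program, not q must hold.
Before y := q: not q
Before assert q or y: (q or y) and (not q)
Answer: WP = (q or y) and (not q)


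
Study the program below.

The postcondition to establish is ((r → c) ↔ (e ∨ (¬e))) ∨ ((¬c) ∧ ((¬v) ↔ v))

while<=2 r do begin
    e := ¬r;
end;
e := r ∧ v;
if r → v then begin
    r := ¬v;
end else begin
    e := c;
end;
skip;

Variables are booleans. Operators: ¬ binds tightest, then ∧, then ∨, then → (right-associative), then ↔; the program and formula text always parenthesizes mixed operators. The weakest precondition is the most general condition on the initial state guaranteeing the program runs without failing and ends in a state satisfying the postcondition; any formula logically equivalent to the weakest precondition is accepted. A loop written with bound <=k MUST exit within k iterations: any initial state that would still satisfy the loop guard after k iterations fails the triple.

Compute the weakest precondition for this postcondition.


Working backward. After the program, the postcondition ((r → c) ↔ (e ∨ (¬e))) ∨ ((¬c) ∧ ((¬v) ↔ v)) must hold; in canonical form it is (r → c) ∨ ((¬c) ∧ ((¬v) ↔ v)).
Before skip: (r → c) ∨ ((¬c) ∧ ((¬v) ↔ v))
Then branch requires ((¬v) → c) ∨ ((¬c) ∧ ((¬v) ↔ v)); else branch requires (r → c) ∨ ((¬c) ∧ ((¬v) ↔ v)).
Before the if: ((r → v) → (((¬v) → c) ∨ ((¬c) ∧ ((¬v) ↔ v)))) ∧ ((¬(r → v)) → ((r → c) ∨ ((¬c) ∧ ((¬v) ↔ v))))
Before e := r ∧ v: ((r → v) → (((¬v) → c) ∨ ((¬c) ∧ ((¬v) ↔ v)))) ∧ ((¬(r → v)) → ((r → c) ∨ ((¬c) ∧ ((¬v) ↔ v))))
Before the loop (bound <=2), unroll the exhaustion recursion (WP_0 = exit-now case; WP_j = one more guarded iteration, up to j = 2):
  WP_0: (¬r) ∧ ((r → v) → (((¬v) → c) ∨ ((¬c) ∧ ((¬v) ↔ v)))) ∧ ((¬(r → v)) → ((r → c) ∨ ((¬c) ∧ ((¬v) ↔ v))))
  WP_1: (r → ((¬r) ∧ ((r → v) → (((¬v) → c) ∨ ((¬c) ∧ ((¬v) ↔ v)))) ∧ ((¬(r → v)) → ((r → c) ∨ ((¬c) ∧ ((¬v) ↔ v)))))) ∧ ((¬r) → (((r → v) → (((¬v) → c) ∨ ((¬c) ∧ ((¬v) ↔ v)))) ∧ ((¬(r → v)) → ((r → c) ∨ ((¬c) ∧ ((¬v) ↔ v))))))
  WP_2: (r → ((r → ((¬r) ∧ ((r → v) → (((¬v) → c) ∨ ((¬c) ∧ ((¬v) ↔ v)))) ∧ ((¬(r → v)) → ((r → c) ∨ ((¬c) ∧ ((¬v) ↔ v)))))) ∧ ((¬r) → (((r → v) → (((¬v) → c) ∨ ((¬c) ∧ ((¬v) ↔ v)))) ∧ ((¬(r → v)) → ((r → c) ∨ ((¬c) ∧ ((¬v) ↔ v)))))))) ∧ ((¬r) → (((r → v) → (((¬v) → c) ∨ ((¬c) ∧ ((¬v) ↔ v)))) ∧ ((¬(r → v)) → ((r → c) ∨ ((¬c) ∧ ((¬v) ↔ v))))))
So before the loop: (r → ((r → ((¬r) ∧ ((r → v) → (((¬v) → c) ∨ ((¬c) ∧ ((¬v) ↔ v)))) ∧ ((¬(r → v)) → ((r → c) ∨ ((¬c) ∧ ((¬v) ↔ v)))))) ∧ ((¬r) → (((r → v) → (((¬v) → c) ∨ ((¬c) ∧ ((¬v) ↔ v)))) ∧ ((¬(r → v)) → ((r → c) ∨ ((¬c) ∧ ((¬v) ↔ v)))))))) ∧ ((¬r) → (((r → v) → (((¬v) → c) ∨ ((¬c) ∧ ((¬v) ↔ v)))) ∧ ((¬(r → v)) → ((r → c) ∨ ((¬c) ∧ ((¬v) ↔ v))))))
Answer: WP = (r → ((r → ((¬r) ∧ ((r → v) → (((¬v) → c) ∨ ((¬c) ∧ ((¬v) ↔ v)))) ∧ ((¬(r → v)) → ((r → c) ∨ ((¬c) ∧ ((¬v) ↔ v)))))) ∧ ((¬r) → (((r → v) → (((¬v) → c) ∨ ((¬c) ∧ ((¬v) ↔ v)))) ∧ ((¬(r → v)) → ((r → c) ∨ ((¬c) ∧ ((¬v) ↔ v)))))))) ∧ ((¬r) → (((r → v) → (((¬v) → c) ∨ ((¬c) ∧ ((¬v) ↔ v)))) ∧ ((¬(r → v)) → ((r → c) ∨ ((¬c) ∧ ((¬v) ↔ v))))))


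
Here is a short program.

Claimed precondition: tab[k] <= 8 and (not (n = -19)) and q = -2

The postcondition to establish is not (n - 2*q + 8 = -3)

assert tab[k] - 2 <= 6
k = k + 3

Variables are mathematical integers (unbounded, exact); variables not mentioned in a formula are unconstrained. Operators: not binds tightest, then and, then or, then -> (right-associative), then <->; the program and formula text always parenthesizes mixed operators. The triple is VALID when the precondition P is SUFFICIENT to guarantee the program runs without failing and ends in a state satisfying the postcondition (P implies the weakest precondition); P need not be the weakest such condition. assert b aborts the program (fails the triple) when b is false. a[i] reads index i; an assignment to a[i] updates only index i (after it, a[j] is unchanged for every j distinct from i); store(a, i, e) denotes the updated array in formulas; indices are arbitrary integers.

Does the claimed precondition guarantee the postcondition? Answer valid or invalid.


Working backward. After the program, the postcondition not (n - 2*q + 8 = -3) must hold; in canonical form it is not (n = 2*q - 11).
Before k := k + 3: not (n = 2*q - 11)
Before assert tab[k] - 2 <= 6: tab[k] <= 8 and (not (n = 2*q - 11))
The weakest precondition is tab[k] <= 8 and (not (n = 2*q - 11)).
Check whether tab[k] <= 8 and (not (n = -19)) and q = -2 implies it.
Countermodel: at the initial state k = 0, n = -15, q = -2, tab = {[0] = 8, elsewhere 8}, the precondition holds but the weakest precondition fails.
Answer: invalid


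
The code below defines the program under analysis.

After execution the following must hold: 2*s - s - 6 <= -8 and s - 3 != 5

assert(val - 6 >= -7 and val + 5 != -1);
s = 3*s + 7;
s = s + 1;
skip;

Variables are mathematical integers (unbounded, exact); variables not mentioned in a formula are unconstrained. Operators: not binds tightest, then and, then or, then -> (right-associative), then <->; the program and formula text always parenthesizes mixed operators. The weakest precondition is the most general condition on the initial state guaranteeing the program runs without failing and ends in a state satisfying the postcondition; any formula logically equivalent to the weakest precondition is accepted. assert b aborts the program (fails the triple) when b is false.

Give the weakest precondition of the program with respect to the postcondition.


Working backward. After the program, the postcondition 2*s - s - 6 <= -8 and s - 3 != 5 must hold; in canonical form it is s <= -2 and s != 8.
Before skip: s <= -2 and s != 8
Before s := s + 1: s <= -3 and s != 7
Before s := 3*s + 7: 3*s <= -10 and 3*s != 0
Before assert val - 6 >= -7 and val + 5 != -1: val >= -1 and val != -6 and 3*s <= -10 and 3*s != 0
Answer: WP = val >= -1 and val != -6 and 3*s <= -10 and 3*s != 0


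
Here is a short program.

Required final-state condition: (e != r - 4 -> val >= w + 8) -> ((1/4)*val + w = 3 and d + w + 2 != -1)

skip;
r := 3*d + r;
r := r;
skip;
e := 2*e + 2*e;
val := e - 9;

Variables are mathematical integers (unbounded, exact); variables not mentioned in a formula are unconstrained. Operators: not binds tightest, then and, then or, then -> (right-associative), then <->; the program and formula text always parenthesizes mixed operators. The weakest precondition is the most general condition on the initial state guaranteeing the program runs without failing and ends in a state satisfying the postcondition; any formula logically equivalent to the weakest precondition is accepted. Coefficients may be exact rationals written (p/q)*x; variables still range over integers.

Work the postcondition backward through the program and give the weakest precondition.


Working backward. After the program, the postcondition (e != r - 4 -> val >= w + 8) -> ((1/4)*val + w = 3 and d + w + 2 != -1) must hold; in canonical form it is (e != r - 4 -> val >= w + 8) -> ((1/4)*val + w = 3 and d + w != -3).
Before val := e - 9: (e != r - 4 -> e >= w + 17) -> ((1/4)*e + w = 21/4 and d + w != -3)
Before e := 2*e + 2*e: (4*e != r - 4 -> 4*e >= w + 17) -> (e + w = 21/4 and d + w != -3)
Before skip: (4*e != r - 4 -> 4*e >= w + 17) -> (e + w = 21/4 and d + w != -3)
Before r := r: (4*e != r - 4 -> 4*e >= w + 17) -> (e + w = 21/4 and d + w != -3)
Before r := 3*d + r: (4*e != 3*d + r - 4 -> 4*e >= w + 17) -> (e + w = 21/4 and d + w != -3)
Before skip: (4*e != 3*d + r - 4 -> 4*e >= w + 17) -> (e + w = 21/4 and d + w != -3)
Answer: WP = (4*e != 3*d + r - 4 -> 4*e >= w + 17) -> (e + w = 21/4 and d + w != -3)


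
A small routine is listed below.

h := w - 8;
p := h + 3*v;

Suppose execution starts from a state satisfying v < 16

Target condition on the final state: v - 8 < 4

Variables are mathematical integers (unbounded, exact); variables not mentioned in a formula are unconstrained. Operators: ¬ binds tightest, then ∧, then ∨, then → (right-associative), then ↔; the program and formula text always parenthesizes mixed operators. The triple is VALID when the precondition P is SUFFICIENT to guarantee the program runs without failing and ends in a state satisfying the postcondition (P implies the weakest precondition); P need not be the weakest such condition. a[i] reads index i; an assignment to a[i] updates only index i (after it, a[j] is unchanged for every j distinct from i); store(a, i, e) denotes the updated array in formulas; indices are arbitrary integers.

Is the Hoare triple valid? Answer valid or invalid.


Working backward. After the program, the postcondition v - 8 < 4 must hold; in canonical form it is v < 12.
Before p := h + 3*v: v < 12
Before h := w - 8: v < 12
The weakest precondition is v < 12.
Check whether v < 16 implies it.
Countermodel: at the initial state v = 12, the precondition holds but the weakest precondition fails.
Answer: invalid


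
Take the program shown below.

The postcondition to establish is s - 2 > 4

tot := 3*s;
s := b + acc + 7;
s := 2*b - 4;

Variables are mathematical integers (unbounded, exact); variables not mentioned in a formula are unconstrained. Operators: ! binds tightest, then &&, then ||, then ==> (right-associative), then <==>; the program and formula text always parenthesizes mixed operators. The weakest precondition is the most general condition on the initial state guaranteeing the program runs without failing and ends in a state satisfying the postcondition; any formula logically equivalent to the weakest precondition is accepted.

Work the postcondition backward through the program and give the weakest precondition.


Working backward. After the program, the postcondition s - 2 > 4 must hold; in canonical form it is s > 6.
Before s := 2*b - 4: 2*b > 10
Before s := b + acc + 7: 2*b > 10
Before tot := 3*s: 2*b > 10
Answer: WP = 2*b > 10


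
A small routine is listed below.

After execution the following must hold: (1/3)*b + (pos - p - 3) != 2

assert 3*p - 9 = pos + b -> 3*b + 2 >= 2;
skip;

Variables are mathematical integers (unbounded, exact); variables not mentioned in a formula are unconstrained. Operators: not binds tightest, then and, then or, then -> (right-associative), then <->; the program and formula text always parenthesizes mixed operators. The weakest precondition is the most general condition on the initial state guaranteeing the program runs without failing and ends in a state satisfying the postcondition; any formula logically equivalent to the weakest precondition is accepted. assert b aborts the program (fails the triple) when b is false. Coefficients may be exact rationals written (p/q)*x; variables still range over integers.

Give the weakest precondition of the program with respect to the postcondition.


Working backward. After the program, the postcondition (1/3)*b + (pos - p - 3) != 2 must hold; in canonical form it is (1/3)*b + pos != p + 5.
Before skip: (1/3)*b + pos != p + 5
Before assert 3*p - 9 = pos + b -> 3*b + 2 >= 2: (3*p = b + pos + 9 -> 3*b >= 0) and (1/3)*b + pos != p + 5
Answer: WP = (3*p = b + pos + 9 -> 3*b >= 0) and (1/3)*b + pos != p + 5


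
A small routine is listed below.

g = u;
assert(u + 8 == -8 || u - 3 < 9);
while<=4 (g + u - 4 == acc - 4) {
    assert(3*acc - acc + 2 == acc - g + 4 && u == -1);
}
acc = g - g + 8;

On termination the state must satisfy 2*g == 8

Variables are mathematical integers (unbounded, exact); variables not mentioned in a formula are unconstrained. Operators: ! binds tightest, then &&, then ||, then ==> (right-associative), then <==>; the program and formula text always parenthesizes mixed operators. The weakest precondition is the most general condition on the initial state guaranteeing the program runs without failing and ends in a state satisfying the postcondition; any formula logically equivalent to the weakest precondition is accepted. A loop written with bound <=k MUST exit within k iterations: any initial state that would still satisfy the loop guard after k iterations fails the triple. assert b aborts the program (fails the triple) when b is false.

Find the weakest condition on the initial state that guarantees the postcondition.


Working backward. After the program, 2*g == 8 must hold.
Before acc := g - g + 8: 2*g == 8
Before the loop (bound <=4), unroll the exhaustion recursion (WP_0 = exit-now case; WP_j = one more guarded iteration, up to j = 4):
  WP_0: (!(g + u == acc)) && 2*g == 8
  WP_1: (g + u == acc ==> (acc + g == 2 && u == -1 && (!(g + u == acc)) && 2*g == 8)) && ((!(g + u == acc)) ==> 2*g == 8)
  WP_2: (g + u == acc ==> (acc + g == 2 && u == -1 && (g + u == acc ==> (acc + g == 2 && u == -1 && (!(g + u == acc)) && 2*g == 8)) && ((!(g + u == acc)) ==> 2*g == 8))) && ((!(g + u == acc)) ==> 2*g == 8)
  WP_3: (g + u == acc ==> (acc + g == 2 && u == -1 && (g + u == acc ==> (acc + g == 2 && u == -1 && (g + u == acc ==> (acc + g == 2 && u == -1 && (!(g + u == acc)) && 2*g == 8)) && ((!(g + u == acc)) ==> 2*g == 8))) && ((!(g + u == acc)) ==> 2*g == 8))) && ((!(g + u == acc)) ==> 2*g == 8)
  WP_4: (g + u == acc ==> (acc + g == 2 && u == -1 && (g + u == acc ==> (acc + g == 2 && u == -1 && (g + u == acc ==> (acc + g == 2 && u == -1 && (g + u == acc ==> (acc + g == 2 && u == -1 && (!(g + u == acc)) && 2*g == 8)) && ((!(g + u == acc)) ==> 2*g == 8))) && ((!(g + u == acc)) ==> 2*g == 8))) && ((!(g + u == acc)) ==> 2*g == 8))) && ((!(g + u == acc)) ==> 2*g == 8)
So before the loop: (g + u == acc ==> (acc + g == 2 && u == -1 && (g + u == acc ==> (acc + g == 2 && u == -1 && (g + u == acc ==> (acc + g == 2 && u == -1 && (g + u == acc ==> (acc + g == 2 && u == -1 && (!(g + u == acc)) && 2*g == 8)) && ((!(g + u == acc)) ==> 2*g == 8))) && ((!(g + u == acc)) ==> 2*g == 8))) && ((!(g + u == acc)) ==> 2*g == 8))) && ((!(g + u == acc)) ==> 2*g == 8)
Before assert u + 8 == -8 || u - 3 < 9: (u == -16 || u < 12) && (g + u == acc ==> (acc + g == 2 && u == -1 && (g + u == acc ==> (acc + g == 2 && u == -1 && (g + u == acc ==> (acc + g == 2 && u == -1 && (g + u == acc ==> (acc + g == 2 && u == -1 && (!(g + u == acc)) && 2*g == 8)) && ((!(g + u == acc)) ==> 2*g == 8))) && ((!(g + u == acc)) ==> 2*g == 8))) && ((!(g + u == acc)) ==> 2*g == 8))) && ((!(g + u == acc)) ==> 2*g == 8)
Before g := u: (u == -16 || u < 12) && (2*u == acc ==> (acc + u == 2 && u == -1 && (2*u == acc ==> (acc + u == 2 && u == -1 && (2*u == acc ==> (acc + u == 2 && u == -1 && (2*u == acc ==> (acc + u == 2 && u == -1 && (!(2*u == acc)) && 2*u == 8)) && ((!(2*u == acc)) ==> 2*u == 8))) && ((!(2*u == acc)) ==> 2*u == 8))) && ((!(2*u == acc)) ==> 2*u == 8))) && ((!(2*u == acc)) ==> 2*u == 8)
Answer: WP = (u == -16 || u < 12) && (2*u == acc ==> (acc + u == 2 && u == -1 && (2*u == acc ==> (acc + u == 2 && u == -1 && (2*u == acc ==> (acc + u == 2 && u == -1 && (2*u == acc ==> (acc + u == 2 && u == -1 && (!(2*u == acc)) && 2*u == 8)) && ((!(2*u == acc)) ==> 2*u == 8))) && ((!(2*u == acc)) ==> 2*u == 8))) && ((!(2*u == acc)) ==> 2*u == 8))) && ((!(2*u == acc)) ==> 2*u == 8)


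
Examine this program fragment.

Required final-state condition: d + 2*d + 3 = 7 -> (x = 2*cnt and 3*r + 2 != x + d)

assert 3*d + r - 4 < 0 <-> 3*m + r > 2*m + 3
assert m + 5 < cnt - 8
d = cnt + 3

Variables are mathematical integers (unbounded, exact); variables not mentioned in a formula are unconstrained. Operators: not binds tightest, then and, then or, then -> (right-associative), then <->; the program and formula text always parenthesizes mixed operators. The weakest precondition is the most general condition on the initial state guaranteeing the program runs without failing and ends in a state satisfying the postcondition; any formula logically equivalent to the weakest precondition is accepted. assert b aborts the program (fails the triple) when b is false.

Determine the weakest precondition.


Working backward. After the program, the postcondition d + 2*d + 3 = 7 -> (x = 2*cnt and 3*r + 2 != x + d) must hold; in canonical form it is 3*d = 4 -> (x = 2*cnt and 3*r != d + x - 2).
Before d := cnt + 3: 3*cnt = -5 -> (x = 2*cnt and 3*r != cnt + x + 1)
Before assert m + 5 < cnt - 8: m < cnt - 13 and (3*cnt = -5 -> (x = 2*cnt and 3*r != cnt + x + 1))
Before assert 3*d + r - 4 < 0 <-> 3*m + r > 2*m + 3: (3*d + r < 4 <-> m + r > 3) and m < cnt - 13 and (3*cnt = -5 -> (x = 2*cnt and 3*r != cnt + x + 1))
Answer: WP = (3*d + r < 4 <-> m + r > 3) and m < cnt - 13 and (3*cnt = -5 -> (x = 2*cnt and 3*r != cnt + x + 1))


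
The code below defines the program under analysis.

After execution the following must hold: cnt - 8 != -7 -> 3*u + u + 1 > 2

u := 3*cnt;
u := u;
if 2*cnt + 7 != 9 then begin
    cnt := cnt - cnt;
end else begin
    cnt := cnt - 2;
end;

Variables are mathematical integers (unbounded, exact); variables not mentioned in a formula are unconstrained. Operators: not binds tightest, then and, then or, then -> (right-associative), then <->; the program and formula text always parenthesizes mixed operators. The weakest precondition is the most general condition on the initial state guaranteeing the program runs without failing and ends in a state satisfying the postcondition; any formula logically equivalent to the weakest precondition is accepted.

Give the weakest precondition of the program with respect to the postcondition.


Working backward. After the program, the postcondition cnt - 8 != -7 -> 3*u + u + 1 > 2 must hold; in canonical form it is cnt != 1 -> 4*u > 1.
Then branch requires 4*u > 1; else branch requires cnt != 3 -> 4*u > 1.
Before the if: (2*cnt != 2 -> 4*u > 1) and ((not (2*cnt != 2)) -> (cnt != 3 -> 4*u > 1))
Before u := u: (2*cnt != 2 -> 4*u > 1) and ((not (2*cnt != 2)) -> (cnt != 3 -> 4*u > 1))
Before u := 3*cnt: (2*cnt != 2 -> 12*cnt > 1) and ((not (2*cnt != 2)) -> (cnt != 3 -> 12*cnt > 1))
Answer: WP = (2*cnt != 2 -> 12*cnt > 1) and ((not (2*cnt != 2)) -> (cnt != 3 -> 12*cnt > 1))


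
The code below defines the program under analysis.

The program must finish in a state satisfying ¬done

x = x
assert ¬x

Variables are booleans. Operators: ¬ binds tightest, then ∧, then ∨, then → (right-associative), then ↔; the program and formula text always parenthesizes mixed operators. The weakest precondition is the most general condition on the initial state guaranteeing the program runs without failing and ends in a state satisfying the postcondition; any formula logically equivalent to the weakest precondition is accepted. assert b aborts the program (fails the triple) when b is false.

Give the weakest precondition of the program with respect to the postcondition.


Working backward. After the program, ¬done must hold.
Before assert ¬x: (¬x) ∧ (¬done)
Before x := x: (¬x) ∧ (¬done)
Answer: WP = (¬x) ∧ (¬done)


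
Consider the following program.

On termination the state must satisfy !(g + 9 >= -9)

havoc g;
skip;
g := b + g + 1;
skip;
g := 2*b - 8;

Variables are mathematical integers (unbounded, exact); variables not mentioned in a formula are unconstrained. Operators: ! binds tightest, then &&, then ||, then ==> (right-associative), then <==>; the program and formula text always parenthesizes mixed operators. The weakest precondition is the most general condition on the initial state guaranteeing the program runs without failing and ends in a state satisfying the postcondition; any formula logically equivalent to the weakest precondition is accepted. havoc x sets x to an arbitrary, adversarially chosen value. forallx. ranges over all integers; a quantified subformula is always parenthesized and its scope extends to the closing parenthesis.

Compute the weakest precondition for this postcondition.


Working backward. After the program, the postcondition !(g + 9 >= -9) must hold; in canonical form it is !(g >= -18).
Before g := 2*b - 8: !(2*b >= -10)
Before skip: !(2*b >= -10)
Before g := b + g + 1: !(2*b >= -10)
Before skip: !(2*b >= -10)
Before havoc g: !(2*b >= -10)
Answer: WP = !(2*b >= -10)


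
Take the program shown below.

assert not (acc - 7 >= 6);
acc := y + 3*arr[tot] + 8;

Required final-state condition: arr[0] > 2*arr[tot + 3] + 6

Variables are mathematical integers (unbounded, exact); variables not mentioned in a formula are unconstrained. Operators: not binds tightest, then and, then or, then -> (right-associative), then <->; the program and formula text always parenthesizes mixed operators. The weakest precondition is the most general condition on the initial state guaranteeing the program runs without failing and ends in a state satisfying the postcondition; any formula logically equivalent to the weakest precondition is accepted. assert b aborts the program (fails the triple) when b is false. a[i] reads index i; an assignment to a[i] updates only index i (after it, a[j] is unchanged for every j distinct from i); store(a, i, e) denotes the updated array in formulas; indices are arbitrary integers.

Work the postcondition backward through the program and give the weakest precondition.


Working backward. After the program, arr[0] > 2*arr[tot + 3] + 6 must hold.
Before acc := y + 3*arr[tot] + 8: arr[0] > 2*arr[tot + 3] + 6
Before assert not (acc - 7 >= 6): (not (acc >= 13)) and arr[0] > 2*arr[tot + 3] + 6
Answer: WP = (not (acc >= 13)) and arr[0] > 2*arr[tot + 3] + 6


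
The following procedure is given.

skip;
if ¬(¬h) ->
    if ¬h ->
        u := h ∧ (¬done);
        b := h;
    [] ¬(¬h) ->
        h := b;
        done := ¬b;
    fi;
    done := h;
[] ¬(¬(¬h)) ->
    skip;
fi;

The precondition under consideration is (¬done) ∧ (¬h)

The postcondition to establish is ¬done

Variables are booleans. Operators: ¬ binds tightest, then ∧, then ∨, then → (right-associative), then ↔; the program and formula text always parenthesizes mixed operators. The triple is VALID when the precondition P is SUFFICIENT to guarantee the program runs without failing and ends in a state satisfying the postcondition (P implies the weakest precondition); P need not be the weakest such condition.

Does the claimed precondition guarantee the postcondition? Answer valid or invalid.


Working backward. After the program, ¬done must hold.
Then branch requires h → (¬b); else branch requires ¬done.
Before the if: (h → (h → (¬b))) ∧ ((¬h) → (¬done))
Before skip: (h → (h → (¬b))) ∧ ((¬h) → (¬done))
The weakest precondition is (h → (h → (¬b))) ∧ ((¬h) → (¬done)).
Check whether (¬done) ∧ (¬h) implies it.
Every state satisfying the precondition satisfies the weakest precondition: the implication holds.
Answer: valid


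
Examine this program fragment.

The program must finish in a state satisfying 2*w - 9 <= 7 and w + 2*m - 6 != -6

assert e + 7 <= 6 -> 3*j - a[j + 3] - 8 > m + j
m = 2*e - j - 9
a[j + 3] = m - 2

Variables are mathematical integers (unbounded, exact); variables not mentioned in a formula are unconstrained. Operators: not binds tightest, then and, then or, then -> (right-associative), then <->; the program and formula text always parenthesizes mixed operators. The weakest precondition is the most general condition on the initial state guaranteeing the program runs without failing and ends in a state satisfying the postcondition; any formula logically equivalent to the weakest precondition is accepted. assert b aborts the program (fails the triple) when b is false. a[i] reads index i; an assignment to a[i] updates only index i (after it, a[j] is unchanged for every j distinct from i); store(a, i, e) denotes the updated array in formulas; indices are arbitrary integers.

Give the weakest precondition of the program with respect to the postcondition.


Working backward. After the program, the postcondition 2*w - 9 <= 7 and w + 2*m - 6 != -6 must hold; in canonical form it is 2*w <= 16 and 2*m + w != 0.
Before a[j + 3] := m - 2: 2*w <= 16 and 2*m + w != 0
Before m := 2*e - j - 9: 2*w <= 16 and 4*e + w != 2*j + 18
Before assert e + 7 <= 6 -> 3*j - a[j + 3] - 8 > m + j: (e <= -1 -> 2*j > a[j + 3] + m + 8) and 2*w <= 16 and 4*e + w != 2*j + 18
Answer: WP = (e <= -1 -> 2*j > a[j + 3] + m + 8) and 2*w <= 16 and 4*e + w != 2*j + 18


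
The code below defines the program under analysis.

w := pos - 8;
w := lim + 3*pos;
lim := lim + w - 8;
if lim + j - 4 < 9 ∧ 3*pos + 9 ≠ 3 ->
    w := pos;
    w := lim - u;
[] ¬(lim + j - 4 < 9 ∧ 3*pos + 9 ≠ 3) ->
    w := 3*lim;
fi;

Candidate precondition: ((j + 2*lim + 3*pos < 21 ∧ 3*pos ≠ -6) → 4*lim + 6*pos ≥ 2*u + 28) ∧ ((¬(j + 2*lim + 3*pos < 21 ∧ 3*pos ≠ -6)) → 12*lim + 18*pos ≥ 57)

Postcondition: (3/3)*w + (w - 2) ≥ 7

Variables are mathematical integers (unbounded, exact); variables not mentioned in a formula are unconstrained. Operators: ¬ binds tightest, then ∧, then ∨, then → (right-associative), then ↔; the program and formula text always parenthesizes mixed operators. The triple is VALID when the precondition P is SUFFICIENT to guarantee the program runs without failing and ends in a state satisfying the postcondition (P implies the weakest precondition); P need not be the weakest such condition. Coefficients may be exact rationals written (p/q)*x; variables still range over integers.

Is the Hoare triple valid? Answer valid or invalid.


Working backward. After the program, the postcondition (3/3)*w + (w - 2) ≥ 7 must hold; in canonical form it is 2*w ≥ 9.
Then branch requires 2*lim ≥ 2*u + 9; else branch requires 6*lim ≥ 9.
Before the if: ((j + lim < 13 ∧ 3*pos ≠ -6) → 2*lim ≥ 2*u + 9) ∧ ((¬(j + lim < 13 ∧ 3*pos ≠ -6)) → 6*lim ≥ 9)
Before lim := lim + w - 8: ((j + lim + w < 21 ∧ 3*pos ≠ -6) → 2*lim + 2*w ≥ 2*u + 25) ∧ ((¬(j + lim + w < 21 ∧ 3*pos ≠ -6)) → 6*lim + 6*w ≥ 57)
Before w := lim + 3*pos: ((j + 2*lim + 3*pos < 21 ∧ 3*pos ≠ -6) → 4*lim + 6*pos ≥ 2*u + 25) ∧ ((¬(j + 2*lim + 3*pos < 21 ∧ 3*pos ≠ -6)) → 12*lim + 18*pos ≥ 57)
Before w := pos - 8: ((j + 2*lim + 3*pos < 21 ∧ 3*pos ≠ -6) → 4*lim + 6*pos ≥ 2*u + 25) ∧ ((¬(j + 2*lim + 3*pos < 21 ∧ 3*pos ≠ -6)) → 12*lim + 18*pos ≥ 57)
The weakest precondition is ((j + 2*lim + 3*pos < 21 ∧ 3*pos ≠ -6) → 4*lim + 6*pos ≥ 2*u + 25) ∧ ((¬(j + 2*lim + 3*pos < 21 ∧ 3*pos ≠ -6)) → 12*lim + 18*pos ≥ 57).
Check whether ((j + 2*lim + 3*pos < 21 ∧ 3*pos ≠ -6) → 4*lim + 6*pos ≥ 2*u + 28) ∧ ((¬(j + 2*lim + 3*pos < 21 ∧ 3*pos ≠ -6)) → 12*lim + 18*pos ≥ 57) implies it.
Every state satisfying the precondition satisfies the weakest precondition: the implication holds.
Answer: valid


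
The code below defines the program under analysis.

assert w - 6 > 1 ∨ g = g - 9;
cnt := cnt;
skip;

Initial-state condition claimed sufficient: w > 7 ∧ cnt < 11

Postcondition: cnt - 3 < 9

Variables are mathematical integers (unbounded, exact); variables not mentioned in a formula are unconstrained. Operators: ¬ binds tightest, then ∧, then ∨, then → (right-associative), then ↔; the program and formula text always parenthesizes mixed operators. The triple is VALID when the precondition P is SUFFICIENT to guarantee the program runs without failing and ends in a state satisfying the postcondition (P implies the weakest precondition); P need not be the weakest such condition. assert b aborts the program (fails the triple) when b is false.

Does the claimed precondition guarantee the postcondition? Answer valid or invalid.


Working backward. After the program, the postcondition cnt - 3 < 9 must hold; in canonical form it is cnt < 12.
Before skip: cnt < 12
Before cnt := cnt: cnt < 12
Before assert w - 6 > 1 ∨ g = g - 9: w > 7 ∧ cnt < 12
The weakest precondition is w > 7 ∧ cnt < 12.
Check whether w > 7 ∧ cnt < 11 implies it.
Every state satisfying the precondition satisfies the weakest precondition: the implication holds.
Answer: valid


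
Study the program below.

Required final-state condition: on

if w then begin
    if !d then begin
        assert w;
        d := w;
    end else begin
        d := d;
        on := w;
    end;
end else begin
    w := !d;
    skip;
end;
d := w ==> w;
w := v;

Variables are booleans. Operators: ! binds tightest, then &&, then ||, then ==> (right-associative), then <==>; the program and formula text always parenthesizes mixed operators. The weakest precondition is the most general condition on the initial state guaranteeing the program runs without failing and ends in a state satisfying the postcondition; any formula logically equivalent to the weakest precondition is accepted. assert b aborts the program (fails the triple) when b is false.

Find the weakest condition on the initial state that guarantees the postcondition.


Working backward. After the program, on must hold.
Before w := v: on
Before d := w ==> w: on
Then branch requires ((!d) ==> (w && on)) && (d ==> w); else branch requires on.
Before the if: (w ==> (((!d) ==> (w && on)) && (d ==> w))) && ((!w) ==> on)
Answer: WP = (w ==> (((!d) ==> (w && on)) && (d ==> w))) && ((!w) ==> on)


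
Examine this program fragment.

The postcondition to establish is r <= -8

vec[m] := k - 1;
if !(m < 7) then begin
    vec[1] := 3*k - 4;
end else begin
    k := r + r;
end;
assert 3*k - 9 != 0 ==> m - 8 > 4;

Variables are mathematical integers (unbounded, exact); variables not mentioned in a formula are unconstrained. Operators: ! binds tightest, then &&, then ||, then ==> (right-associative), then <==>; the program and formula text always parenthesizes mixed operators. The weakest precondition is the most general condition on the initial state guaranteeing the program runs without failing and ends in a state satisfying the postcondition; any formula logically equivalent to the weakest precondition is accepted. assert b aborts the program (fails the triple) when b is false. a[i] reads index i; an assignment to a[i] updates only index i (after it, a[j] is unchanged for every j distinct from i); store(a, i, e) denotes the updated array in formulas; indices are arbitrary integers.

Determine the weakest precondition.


Working backward. After the program, r <= -8 must hold.
Before assert 3*k - 9 != 0 ==> m - 8 > 4: (3*k != 9 ==> m > 12) && r <= -8
Then branch requires (3*k != 9 ==> m > 12) && r <= -8; else branch requires (6*r != 9 ==> m > 12) && r <= -8.
Before the if: ((!(m < 7)) ==> ((3*k != 9 ==> m > 12) && r <= -8)) && (m < 7 ==> ((6*r != 9 ==> m > 12) && r <= -8))
Before vec[m] := k - 1: ((!(m < 7)) ==> ((3*k != 9 ==> m > 12) && r <= -8)) && (m < 7 ==> ((6*r != 9 ==> m > 12) && r <= -8))
Answer: WP = ((!(m < 7)) ==> ((3*k != 9 ==> m > 12) && r <= -8)) && (m < 7 ==> ((6*r != 9 ==> m > 12) && r <= -8))


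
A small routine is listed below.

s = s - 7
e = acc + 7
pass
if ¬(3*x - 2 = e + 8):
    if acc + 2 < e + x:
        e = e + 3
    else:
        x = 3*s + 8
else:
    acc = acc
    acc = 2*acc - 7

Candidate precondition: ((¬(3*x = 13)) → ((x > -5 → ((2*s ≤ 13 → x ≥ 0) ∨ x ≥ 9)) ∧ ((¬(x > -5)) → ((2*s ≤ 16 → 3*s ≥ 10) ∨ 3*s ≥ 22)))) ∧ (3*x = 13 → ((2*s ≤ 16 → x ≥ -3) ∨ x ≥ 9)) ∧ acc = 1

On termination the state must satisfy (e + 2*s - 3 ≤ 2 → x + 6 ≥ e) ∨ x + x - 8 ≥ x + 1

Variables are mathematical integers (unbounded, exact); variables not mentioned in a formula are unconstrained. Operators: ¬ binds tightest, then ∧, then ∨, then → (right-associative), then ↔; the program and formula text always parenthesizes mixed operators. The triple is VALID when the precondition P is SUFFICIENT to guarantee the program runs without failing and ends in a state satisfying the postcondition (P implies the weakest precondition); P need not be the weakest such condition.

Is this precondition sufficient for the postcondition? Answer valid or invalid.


Working backward. After the program, the postcondition (e + 2*s - 3 ≤ 2 → x + 6 ≥ e) ∨ x + x - 8 ≥ x + 1 must hold; in canonical form it is (e + 2*s ≤ 5 → x ≥ e - 6) ∨ x ≥ 9.
Then branch requires (acc < e + x - 2 → ((e + 2*s ≤ 2 → x ≥ e - 3) ∨ x ≥ 9)) ∧ ((¬(acc < e + x - 2)) → ((e + 2*s ≤ 5 → 3*s ≥ e - 14) ∨ 3*s ≥ 1)); else branch requires (e + 2*s ≤ 5 → x ≥ e - 6) ∨ x ≥ 9.
Before the if: ((¬(3*x = e + 10)) → ((acc < e + x - 2 → ((e + 2*s ≤ 2 → x ≥ e - 3) ∨ x ≥ 9)) ∧ ((¬(acc < e + x - 2)) → ((e + 2*s ≤ 5 → 3*s ≥ e - 14) ∨ 3*s ≥ 1)))) ∧ (3*x = e + 10 → ((e + 2*s ≤ 5 → x ≥ e - 6) ∨ x ≥ 9))
Before skip: ((¬(3*x = e + 10)) → ((acc < e + x - 2 → ((e + 2*s ≤ 2 → x ≥ e - 3) ∨ x ≥ 9)) ∧ ((¬(acc < e + x - 2)) → ((e + 2*s ≤ 5 → 3*s ≥ e - 14) ∨ 3*s ≥ 1)))) ∧ (3*x = e + 10 → ((e + 2*s ≤ 5 → x ≥ e - 6) ∨ x ≥ 9))
Before e := acc + 7: ((¬(3*x = acc + 17)) → ((x > -5 → ((acc + 2*s ≤ -5 → x ≥ acc + 4) ∨ x ≥ 9)) ∧ ((¬(x > -5)) → ((acc + 2*s ≤ -2 → 3*s ≥ acc - 7) ∨ 3*s ≥ 1)))) ∧ (3*x = acc + 17 → ((acc + 2*s ≤ -2 → x ≥ acc + 1) ∨ x ≥ 9))
Before s := s - 7: ((¬(3*x = acc + 17)) → ((x > -5 → ((acc + 2*s ≤ 9 → x ≥ acc + 4) ∨ x ≥ 9)) ∧ ((¬(x > -5)) → ((acc + 2*s ≤ 12 → 3*s ≥ acc + 14) ∨ 3*s ≥ 22)))) ∧ (3*x = acc + 17 → ((acc + 2*s ≤ 12 → x ≥ acc + 1) ∨ x ≥ 9))
The weakest precondition is ((¬(3*x = acc + 17)) → ((x > -5 → ((acc + 2*s ≤ 9 → x ≥ acc + 4) ∨ x ≥ 9)) ∧ ((¬(x > -5)) → ((acc + 2*s ≤ 12 → 3*s ≥ acc + 14) ∨ 3*s ≥ 22)))) ∧ (3*x = acc + 17 → ((acc + 2*s ≤ 12 → x ≥ acc + 1) ∨ x ≥ 9)).
Check whether ((¬(3*x = 13)) → ((x > -5 → ((2*s ≤ 13 → x ≥ 0) ∨ x ≥ 9)) ∧ ((¬(x > -5)) → ((2*s ≤ 16 → 3*s ≥ 10) ∨ 3*s ≥ 22)))) ∧ (3*x = 13 → ((2*s ≤ 16 → x ≥ -3) ∨ x ≥ 9)) ∧ acc = 1 implies it.
Countermodel: at the initial state acc = 1, s = 4, x = -5, the precondition holds but the weakest precondition fails.
Answer: invalid


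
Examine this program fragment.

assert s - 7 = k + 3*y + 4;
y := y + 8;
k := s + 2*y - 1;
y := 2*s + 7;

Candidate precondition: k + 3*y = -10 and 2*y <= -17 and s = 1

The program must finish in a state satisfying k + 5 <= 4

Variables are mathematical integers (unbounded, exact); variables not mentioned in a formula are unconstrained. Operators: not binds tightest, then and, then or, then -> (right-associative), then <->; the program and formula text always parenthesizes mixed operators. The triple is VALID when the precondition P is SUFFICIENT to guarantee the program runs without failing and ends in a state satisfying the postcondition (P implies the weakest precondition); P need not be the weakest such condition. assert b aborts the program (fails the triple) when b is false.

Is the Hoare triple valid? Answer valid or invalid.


Working backward. After the program, the postcondition k + 5 <= 4 must hold; in canonical form it is k <= -1.
Before y := 2*s + 7: k <= -1
Before k := s + 2*y - 1: s + 2*y <= 0
Before y := y + 8: s + 2*y <= -16
Before assert s - 7 = k + 3*y + 4: s = k + 3*y + 11 and s + 2*y <= -16
The weakest precondition is s = k + 3*y + 11 and s + 2*y <= -16.
Check whether k + 3*y = -10 and 2*y <= -17 and s = 1 implies it.
Every state satisfying the precondition satisfies the weakest precondition: the implication holds.
Answer: valid


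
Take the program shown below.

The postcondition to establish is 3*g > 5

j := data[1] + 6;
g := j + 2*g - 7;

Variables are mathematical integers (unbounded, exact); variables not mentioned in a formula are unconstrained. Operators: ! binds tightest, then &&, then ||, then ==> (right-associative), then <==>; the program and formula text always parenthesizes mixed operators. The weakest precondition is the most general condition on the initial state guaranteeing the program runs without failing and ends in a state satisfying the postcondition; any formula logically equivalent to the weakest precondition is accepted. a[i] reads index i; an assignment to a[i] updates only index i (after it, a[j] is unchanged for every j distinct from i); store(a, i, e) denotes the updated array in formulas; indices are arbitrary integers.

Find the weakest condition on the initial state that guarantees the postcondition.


Working backward. After the program, 3*g > 5 must hold.
Before g := j + 2*g - 7: 6*g + 3*j > 26
Before j := data[1] + 6: 3*data[1] + 6*g > 8
Answer: WP = 3*data[1] + 6*g > 8


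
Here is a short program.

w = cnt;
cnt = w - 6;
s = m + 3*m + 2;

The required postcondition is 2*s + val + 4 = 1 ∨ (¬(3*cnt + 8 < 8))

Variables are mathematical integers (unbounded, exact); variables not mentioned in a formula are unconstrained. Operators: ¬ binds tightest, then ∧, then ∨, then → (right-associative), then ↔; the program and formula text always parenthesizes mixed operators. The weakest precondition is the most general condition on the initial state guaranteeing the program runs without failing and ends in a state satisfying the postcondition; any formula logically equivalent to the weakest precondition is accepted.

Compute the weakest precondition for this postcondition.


Working backward. After the program, the postcondition 2*s + val + 4 = 1 ∨ (¬(3*cnt + 8 < 8)) must hold; in canonical form it is 2*s + val = -3 ∨ (¬(3*cnt < 0)).
Before s := m + 3*m + 2: 8*m + val = -7 ∨ (¬(3*cnt < 0))
Before cnt := w - 6: 8*m + val = -7 ∨ (¬(3*w < 18))
Before w := cnt: 8*m + val = -7 ∨ (¬(3*cnt < 18))
Answer: WP = 8*m + val = -7 ∨ (¬(3*cnt < 18))


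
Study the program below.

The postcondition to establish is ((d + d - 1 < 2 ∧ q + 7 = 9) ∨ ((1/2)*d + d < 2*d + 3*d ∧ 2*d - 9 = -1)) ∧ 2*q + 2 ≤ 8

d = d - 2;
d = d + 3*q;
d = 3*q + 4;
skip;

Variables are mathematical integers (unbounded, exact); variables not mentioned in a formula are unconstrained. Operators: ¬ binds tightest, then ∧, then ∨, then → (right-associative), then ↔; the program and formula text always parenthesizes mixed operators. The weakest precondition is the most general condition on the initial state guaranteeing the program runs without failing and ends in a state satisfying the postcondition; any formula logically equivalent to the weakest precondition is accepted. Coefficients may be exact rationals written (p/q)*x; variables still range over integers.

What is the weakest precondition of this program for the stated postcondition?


Working backward. After the program, the postcondition ((d + d - 1 < 2 ∧ q + 7 = 9) ∨ ((1/2)*d + d < 2*d + 3*d ∧ 2*d - 9 = -1)) ∧ 2*q + 2 ≤ 8 must hold; in canonical form it is ((2*d < 3 ∧ q = 2) ∨ ((7/2)*d > 0 ∧ 2*d = 8)) ∧ 2*q ≤ 6.
Before skip: ((2*d < 3 ∧ q = 2) ∨ ((7/2)*d > 0 ∧ 2*d = 8)) ∧ 2*q ≤ 6
Before d := 3*q + 4: ((6*q < -5 ∧ q = 2) ∨ ((21/2)*q > -14 ∧ 6*q = 0)) ∧ 2*q ≤ 6
Before d := d + 3*q: ((6*q < -5 ∧ q = 2) ∨ ((21/2)*q > -14 ∧ 6*q = 0)) ∧ 2*q ≤ 6
Before d := d - 2: ((6*q < -5 ∧ q = 2) ∨ ((21/2)*q > -14 ∧ 6*q = 0)) ∧ 2*q ≤ 6
Answer: WP = ((6*q < -5 ∧ q = 2) ∨ ((21/2)*q > -14 ∧ 6*q = 0)) ∧ 2*q ≤ 6


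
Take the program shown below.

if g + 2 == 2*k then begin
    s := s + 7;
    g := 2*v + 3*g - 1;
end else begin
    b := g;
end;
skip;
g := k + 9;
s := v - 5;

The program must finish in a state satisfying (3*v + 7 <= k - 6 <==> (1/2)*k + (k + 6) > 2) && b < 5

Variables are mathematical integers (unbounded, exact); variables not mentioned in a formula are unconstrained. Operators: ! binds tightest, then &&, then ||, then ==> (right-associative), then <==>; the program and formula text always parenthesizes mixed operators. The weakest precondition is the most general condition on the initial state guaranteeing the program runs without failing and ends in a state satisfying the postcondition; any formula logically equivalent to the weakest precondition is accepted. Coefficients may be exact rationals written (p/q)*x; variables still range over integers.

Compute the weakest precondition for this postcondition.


Working backward. After the program, the postcondition (3*v + 7 <= k - 6 <==> (1/2)*k + (k + 6) > 2) && b < 5 must hold; in canonical form it is (3*v <= k - 13 <==> (3/2)*k > -4) && b < 5.
Before s := v - 5: (3*v <= k - 13 <==> (3/2)*k > -4) && b < 5
Before g := k + 9: (3*v <= k - 13 <==> (3/2)*k > -4) && b < 5
Before skip: (3*v <= k - 13 <==> (3/2)*k > -4) && b < 5
Then branch requires (3*v <= k - 13 <==> (3/2)*k > -4) && b < 5; else branch requires (3*v <= k - 13 <==> (3/2)*k > -4) && g < 5.
Before the if: (g == 2*k - 2 ==> ((3*v <= k - 13 <==> (3/2)*k > -4) && b < 5)) && ((!(g == 2*k - 2)) ==> ((3*v <= k - 13 <==> (3/2)*k > -4) && g < 5))
Answer: WP = (g == 2*k - 2 ==> ((3*v <= k - 13 <==> (3/2)*k > -4) && b < 5)) && ((!(g == 2*k - 2)) ==> ((3*v <= k - 13 <==> (3/2)*k > -4) && g < 5))
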